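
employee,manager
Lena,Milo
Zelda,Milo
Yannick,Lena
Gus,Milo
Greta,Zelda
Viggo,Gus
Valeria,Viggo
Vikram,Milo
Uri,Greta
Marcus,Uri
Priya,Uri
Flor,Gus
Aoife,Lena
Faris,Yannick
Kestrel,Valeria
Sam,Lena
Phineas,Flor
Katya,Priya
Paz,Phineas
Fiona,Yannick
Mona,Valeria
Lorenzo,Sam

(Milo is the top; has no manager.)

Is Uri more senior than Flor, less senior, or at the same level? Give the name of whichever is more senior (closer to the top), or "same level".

Flor

Uri is 3 levels below Milo; Flor is 2. Flor is higher.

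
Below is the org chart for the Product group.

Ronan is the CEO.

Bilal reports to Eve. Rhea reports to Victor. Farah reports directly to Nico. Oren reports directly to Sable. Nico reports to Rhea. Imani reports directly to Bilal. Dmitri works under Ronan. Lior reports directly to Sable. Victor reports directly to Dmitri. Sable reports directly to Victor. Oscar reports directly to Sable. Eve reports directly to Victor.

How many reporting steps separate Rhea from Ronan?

3

Chain from Rhea up to Ronan: Rhea → Victor → Dmitri → Ronan. That is 3 steps up, so Rhea is 3 levels below Ronan.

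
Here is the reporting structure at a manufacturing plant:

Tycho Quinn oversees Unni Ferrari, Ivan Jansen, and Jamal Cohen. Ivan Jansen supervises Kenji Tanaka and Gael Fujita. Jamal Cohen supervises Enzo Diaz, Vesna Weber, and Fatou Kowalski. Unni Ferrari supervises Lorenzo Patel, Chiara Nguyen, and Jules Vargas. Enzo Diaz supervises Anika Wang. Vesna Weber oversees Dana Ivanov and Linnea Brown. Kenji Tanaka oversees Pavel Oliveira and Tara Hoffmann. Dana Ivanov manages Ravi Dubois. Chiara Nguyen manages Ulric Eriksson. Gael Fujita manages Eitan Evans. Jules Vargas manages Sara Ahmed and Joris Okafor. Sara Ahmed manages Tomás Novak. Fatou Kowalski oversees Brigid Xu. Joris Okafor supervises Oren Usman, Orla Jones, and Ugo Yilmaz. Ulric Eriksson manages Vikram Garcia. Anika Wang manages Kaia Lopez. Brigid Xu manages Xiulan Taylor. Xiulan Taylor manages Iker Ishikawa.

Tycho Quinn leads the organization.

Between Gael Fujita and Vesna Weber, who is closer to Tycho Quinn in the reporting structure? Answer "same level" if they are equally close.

Both Gael Fujita and Vesna Weber are 2 levels below Tycho Quinn.

same level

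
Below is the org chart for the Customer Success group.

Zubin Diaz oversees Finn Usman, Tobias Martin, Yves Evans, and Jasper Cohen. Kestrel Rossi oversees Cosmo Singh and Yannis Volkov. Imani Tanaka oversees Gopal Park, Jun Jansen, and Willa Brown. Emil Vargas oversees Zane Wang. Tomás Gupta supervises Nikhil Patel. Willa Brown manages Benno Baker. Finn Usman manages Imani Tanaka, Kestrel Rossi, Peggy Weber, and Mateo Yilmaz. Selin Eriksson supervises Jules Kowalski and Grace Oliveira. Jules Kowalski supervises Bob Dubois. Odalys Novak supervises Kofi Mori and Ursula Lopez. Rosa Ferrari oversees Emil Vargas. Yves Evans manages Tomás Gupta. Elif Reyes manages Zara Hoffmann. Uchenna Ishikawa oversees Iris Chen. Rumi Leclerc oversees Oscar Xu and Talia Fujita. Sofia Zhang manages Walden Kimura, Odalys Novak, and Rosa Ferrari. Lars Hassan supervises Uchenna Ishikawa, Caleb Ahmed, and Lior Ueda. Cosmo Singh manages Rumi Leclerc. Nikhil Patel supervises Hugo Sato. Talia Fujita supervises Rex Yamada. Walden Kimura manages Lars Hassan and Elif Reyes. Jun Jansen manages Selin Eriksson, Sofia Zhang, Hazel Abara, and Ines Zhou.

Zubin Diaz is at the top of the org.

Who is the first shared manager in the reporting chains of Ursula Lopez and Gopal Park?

Ursula Lopez's chain of managers is Odalys Novak, Sofia Zhang, Jun Jansen, Imani Tanaka, Finn Usman, Zubin Diaz. Gopal Park's chain of managers is Imani Tanaka, Finn Usman, Zubin Diaz. The first manager that appears in both chains is Imani Tanaka.

Imani Tanaka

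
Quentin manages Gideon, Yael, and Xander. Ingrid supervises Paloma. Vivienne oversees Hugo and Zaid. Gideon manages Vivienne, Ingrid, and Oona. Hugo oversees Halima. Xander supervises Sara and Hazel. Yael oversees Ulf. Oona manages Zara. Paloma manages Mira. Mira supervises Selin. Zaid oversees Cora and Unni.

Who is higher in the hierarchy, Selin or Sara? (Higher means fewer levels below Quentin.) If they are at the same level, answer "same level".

Sara

Selin is 5 levels below Quentin; Sara is 2. Sara is higher.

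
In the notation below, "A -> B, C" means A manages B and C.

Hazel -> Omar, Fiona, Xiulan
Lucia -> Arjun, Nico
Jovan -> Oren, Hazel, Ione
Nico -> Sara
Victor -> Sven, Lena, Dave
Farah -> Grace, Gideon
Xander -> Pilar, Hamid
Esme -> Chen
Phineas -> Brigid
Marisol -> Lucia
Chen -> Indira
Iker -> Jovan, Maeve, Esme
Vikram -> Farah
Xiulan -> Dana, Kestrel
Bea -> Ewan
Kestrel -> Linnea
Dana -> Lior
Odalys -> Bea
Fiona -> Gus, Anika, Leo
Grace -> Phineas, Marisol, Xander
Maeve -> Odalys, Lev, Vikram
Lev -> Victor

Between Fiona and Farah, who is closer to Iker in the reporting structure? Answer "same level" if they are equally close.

Both Fiona and Farah are 3 levels below Iker.

same level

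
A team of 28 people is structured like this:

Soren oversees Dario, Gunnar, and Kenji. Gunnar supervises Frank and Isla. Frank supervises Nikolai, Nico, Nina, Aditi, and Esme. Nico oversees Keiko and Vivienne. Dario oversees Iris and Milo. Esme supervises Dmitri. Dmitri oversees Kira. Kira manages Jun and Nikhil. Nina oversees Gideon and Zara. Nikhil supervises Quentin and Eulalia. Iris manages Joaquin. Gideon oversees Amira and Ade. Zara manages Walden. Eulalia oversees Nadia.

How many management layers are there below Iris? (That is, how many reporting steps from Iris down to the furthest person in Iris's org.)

1

The longest chain under Iris runs Iris → Joaquin, which is 1 level below Iris.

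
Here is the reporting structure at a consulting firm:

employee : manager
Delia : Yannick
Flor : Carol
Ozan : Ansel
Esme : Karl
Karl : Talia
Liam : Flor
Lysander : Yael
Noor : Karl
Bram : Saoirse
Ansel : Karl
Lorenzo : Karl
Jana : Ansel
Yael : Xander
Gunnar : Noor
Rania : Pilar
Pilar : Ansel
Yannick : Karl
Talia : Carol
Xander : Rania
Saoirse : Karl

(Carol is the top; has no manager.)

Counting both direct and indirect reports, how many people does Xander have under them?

Xander directly manages Yael. Under Yael: Lysander (1). That's 2 in total.

2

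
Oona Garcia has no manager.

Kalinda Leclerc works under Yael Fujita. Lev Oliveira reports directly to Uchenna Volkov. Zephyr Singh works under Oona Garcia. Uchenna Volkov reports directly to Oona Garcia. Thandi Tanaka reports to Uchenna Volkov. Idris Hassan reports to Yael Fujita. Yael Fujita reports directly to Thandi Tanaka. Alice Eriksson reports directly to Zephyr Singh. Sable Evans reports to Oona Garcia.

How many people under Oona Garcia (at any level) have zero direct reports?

5

The people in Oona Garcia's organization with no one reporting to them are Alice Eriksson, Kalinda Leclerc, Idris Hassan, Lev Oliveira, Sable Evans. That is 5.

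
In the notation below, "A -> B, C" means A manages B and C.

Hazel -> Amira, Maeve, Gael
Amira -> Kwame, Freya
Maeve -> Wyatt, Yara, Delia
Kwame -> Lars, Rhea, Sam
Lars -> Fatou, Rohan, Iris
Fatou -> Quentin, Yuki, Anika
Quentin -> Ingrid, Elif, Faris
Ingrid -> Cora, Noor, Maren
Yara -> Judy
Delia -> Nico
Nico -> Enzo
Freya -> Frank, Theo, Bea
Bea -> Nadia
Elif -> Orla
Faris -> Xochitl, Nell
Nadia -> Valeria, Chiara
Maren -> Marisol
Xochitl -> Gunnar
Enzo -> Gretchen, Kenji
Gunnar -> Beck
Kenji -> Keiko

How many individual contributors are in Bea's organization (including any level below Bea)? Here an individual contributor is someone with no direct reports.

The people in Bea's organization with no one reporting to them are Chiara, Valeria. That is 2.

2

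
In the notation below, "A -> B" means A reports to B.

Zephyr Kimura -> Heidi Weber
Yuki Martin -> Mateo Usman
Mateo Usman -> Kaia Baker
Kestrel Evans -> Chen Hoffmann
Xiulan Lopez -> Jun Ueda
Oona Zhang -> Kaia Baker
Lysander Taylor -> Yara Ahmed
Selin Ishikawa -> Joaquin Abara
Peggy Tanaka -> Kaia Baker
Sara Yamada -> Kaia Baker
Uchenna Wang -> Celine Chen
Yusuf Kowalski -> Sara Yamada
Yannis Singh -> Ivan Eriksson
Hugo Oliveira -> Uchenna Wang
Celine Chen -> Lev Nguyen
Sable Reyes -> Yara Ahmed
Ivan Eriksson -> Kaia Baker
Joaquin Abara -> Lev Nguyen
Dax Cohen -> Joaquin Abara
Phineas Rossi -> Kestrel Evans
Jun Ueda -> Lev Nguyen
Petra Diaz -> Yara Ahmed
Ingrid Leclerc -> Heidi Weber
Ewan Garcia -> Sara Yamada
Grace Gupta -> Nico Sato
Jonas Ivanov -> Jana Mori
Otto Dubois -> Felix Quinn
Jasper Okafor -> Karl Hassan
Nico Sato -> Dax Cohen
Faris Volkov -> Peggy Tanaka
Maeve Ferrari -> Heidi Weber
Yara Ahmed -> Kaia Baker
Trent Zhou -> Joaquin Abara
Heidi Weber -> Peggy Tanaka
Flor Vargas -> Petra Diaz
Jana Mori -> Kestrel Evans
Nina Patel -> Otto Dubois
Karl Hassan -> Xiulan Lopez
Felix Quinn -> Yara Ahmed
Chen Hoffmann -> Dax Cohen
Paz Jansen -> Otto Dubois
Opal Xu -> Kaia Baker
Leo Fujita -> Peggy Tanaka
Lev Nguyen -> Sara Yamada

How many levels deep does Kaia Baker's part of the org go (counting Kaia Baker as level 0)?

The longest chain under Kaia Baker runs Kaia Baker → Sara Yamada → Lev Nguyen → Joaquin Abara → Dax Cohen → Chen Hoffmann → Kestrel Evans → Jana Mori → Jonas Ivanov, which is 8 levels below Kaia Baker.

8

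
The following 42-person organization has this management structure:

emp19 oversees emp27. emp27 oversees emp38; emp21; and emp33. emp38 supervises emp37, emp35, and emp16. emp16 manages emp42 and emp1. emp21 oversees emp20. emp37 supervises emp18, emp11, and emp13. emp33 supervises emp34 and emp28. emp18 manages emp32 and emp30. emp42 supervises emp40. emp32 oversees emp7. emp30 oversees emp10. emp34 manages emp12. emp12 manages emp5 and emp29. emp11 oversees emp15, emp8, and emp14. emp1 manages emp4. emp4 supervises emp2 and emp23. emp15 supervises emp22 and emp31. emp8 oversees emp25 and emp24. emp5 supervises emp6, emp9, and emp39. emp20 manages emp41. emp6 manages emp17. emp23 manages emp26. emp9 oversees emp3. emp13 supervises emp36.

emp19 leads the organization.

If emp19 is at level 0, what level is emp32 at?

5

Chain from emp32 up to emp19: emp32 → emp18 → emp37 → emp38 → emp27 → emp19. That is 5 steps up, so emp32 is 5 levels below emp19.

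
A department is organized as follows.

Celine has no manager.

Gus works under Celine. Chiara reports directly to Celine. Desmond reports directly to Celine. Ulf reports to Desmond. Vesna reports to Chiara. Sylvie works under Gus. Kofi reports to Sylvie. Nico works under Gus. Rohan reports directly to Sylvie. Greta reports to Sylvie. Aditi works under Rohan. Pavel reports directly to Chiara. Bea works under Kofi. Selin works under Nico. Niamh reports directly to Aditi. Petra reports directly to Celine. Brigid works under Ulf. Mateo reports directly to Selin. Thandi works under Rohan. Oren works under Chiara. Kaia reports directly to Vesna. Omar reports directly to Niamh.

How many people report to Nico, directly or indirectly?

2

Nico directly manages Selin. Under Selin: Mateo (1). That's 2 in total.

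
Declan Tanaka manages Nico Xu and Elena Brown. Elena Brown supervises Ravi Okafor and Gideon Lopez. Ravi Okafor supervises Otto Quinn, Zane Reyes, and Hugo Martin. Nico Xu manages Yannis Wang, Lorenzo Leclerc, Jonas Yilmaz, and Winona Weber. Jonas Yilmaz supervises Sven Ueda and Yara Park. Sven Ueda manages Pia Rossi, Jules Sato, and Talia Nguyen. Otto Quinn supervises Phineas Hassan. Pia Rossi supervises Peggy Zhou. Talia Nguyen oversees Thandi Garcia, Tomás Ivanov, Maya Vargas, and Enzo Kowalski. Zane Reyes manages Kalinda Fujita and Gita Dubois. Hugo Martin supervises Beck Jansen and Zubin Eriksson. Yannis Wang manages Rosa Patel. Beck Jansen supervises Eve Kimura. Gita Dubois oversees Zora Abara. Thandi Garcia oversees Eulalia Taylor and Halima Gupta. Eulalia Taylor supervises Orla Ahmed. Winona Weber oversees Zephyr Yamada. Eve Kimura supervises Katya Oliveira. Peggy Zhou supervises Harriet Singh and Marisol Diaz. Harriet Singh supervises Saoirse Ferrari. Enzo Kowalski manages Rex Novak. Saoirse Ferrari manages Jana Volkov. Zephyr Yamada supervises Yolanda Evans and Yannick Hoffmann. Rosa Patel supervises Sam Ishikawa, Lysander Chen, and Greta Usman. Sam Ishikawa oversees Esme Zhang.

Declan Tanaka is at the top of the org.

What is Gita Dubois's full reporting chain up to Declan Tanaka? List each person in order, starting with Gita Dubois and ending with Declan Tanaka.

Gita Dubois reports to Zane Reyes. Zane Reyes reports to Ravi Okafor. Ravi Okafor reports to Elena Brown. Elena Brown reports to Declan Tanaka. Declan Tanaka is at the top.

Gita Dubois -> Zane Reyes -> Ravi Okafor -> Elena Brown -> Declan Tanaka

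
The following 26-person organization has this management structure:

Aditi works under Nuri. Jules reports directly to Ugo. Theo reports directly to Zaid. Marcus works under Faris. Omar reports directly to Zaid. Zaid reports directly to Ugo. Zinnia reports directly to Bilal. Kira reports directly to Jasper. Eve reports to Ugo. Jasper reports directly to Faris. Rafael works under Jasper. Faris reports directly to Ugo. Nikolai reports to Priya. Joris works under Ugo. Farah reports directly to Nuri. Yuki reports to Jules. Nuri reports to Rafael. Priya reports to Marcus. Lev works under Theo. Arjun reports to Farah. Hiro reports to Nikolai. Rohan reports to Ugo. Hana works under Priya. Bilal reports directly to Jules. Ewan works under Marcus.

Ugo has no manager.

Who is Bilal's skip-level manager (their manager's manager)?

Bilal reports to Jules, and Jules reports to Ugo. So Bilal's skip-level manager is Ugo.

Ugo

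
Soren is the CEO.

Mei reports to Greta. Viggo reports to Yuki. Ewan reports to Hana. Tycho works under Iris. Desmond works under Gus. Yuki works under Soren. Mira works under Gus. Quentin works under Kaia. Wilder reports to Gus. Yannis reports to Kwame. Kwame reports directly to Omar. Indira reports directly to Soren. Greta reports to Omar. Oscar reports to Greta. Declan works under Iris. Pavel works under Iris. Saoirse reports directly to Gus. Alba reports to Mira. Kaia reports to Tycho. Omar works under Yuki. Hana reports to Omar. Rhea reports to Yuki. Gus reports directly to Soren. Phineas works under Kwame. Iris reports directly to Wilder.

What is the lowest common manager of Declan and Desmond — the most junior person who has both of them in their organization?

Declan's chain of managers is Iris, Wilder, Gus, Soren. Desmond's chain of managers is Gus, Soren. The first manager that appears in both chains is Gus.

Gus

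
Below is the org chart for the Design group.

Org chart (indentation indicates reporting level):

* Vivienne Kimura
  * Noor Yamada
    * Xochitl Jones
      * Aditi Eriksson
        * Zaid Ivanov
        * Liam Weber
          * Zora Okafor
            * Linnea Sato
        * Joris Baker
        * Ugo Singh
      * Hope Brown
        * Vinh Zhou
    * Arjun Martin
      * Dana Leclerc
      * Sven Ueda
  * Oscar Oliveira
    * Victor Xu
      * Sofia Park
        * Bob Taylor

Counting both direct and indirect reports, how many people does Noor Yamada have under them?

Noor Yamada directly manages Xochitl Jones, Arjun Martin. Under Xochitl Jones: Hope Brown, Vinh Zhou, Aditi Eriksson, Ugo Singh, Joris Baker, Liam Weber, Zora Okafor, Linnea Sato, Zaid Ivanov (9). Under Arjun Martin: Sven Ueda, Dana Leclerc (2). So Noor Yamada's organization is 2 direct reports plus everyone under them: 10 + 3 = 13.

13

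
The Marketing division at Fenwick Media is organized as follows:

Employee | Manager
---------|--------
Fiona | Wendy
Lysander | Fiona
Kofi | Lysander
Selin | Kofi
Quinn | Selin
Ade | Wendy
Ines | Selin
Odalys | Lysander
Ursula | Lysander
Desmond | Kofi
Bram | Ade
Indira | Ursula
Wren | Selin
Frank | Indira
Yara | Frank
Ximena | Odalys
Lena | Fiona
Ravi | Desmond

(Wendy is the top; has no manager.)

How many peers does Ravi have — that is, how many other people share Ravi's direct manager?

0

Ravi reports to Desmond, and Desmond has no other direct reports. Ravi has 0 peers.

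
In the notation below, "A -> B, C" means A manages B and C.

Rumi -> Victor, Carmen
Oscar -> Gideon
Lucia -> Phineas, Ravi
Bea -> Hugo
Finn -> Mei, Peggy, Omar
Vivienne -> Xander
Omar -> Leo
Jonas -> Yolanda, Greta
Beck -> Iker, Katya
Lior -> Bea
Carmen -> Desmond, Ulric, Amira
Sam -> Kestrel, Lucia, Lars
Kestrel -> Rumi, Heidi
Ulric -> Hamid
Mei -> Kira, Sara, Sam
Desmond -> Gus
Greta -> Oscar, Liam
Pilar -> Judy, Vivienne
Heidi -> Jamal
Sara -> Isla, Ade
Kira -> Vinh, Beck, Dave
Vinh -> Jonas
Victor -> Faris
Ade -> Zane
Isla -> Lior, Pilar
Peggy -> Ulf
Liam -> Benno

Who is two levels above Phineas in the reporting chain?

Phineas reports to Lucia, and Lucia reports to Sam. So Phineas's skip-level manager is Sam.

Sam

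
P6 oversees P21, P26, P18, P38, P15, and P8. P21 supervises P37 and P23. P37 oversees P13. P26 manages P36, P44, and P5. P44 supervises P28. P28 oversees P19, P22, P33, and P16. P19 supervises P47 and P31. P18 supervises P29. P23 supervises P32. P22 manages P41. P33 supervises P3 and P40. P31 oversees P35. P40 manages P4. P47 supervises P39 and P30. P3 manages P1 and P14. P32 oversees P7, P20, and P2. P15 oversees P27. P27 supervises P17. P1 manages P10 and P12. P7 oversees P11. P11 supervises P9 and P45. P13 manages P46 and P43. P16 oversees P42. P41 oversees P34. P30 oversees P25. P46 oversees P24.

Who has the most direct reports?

P6

Direct-report counts: P6 has 6; P15 has 1; P27 has 1; P18 has 1; P26 has 3; P44 has 1; P28 has 4; P16 has 1; P33 has 2; P3 has 2; P1 has 2; P40 has 1; P22 has 1; P41 has 1; P19 has 2; P47 has 2; P30 has 1; P31 has 1; P21 has 2; P23 has 1; P32 has 3; P7 has 1; P11 has 2; P37 has 1; P13 has 2; P46 has 1. The largest is 6, held by P6.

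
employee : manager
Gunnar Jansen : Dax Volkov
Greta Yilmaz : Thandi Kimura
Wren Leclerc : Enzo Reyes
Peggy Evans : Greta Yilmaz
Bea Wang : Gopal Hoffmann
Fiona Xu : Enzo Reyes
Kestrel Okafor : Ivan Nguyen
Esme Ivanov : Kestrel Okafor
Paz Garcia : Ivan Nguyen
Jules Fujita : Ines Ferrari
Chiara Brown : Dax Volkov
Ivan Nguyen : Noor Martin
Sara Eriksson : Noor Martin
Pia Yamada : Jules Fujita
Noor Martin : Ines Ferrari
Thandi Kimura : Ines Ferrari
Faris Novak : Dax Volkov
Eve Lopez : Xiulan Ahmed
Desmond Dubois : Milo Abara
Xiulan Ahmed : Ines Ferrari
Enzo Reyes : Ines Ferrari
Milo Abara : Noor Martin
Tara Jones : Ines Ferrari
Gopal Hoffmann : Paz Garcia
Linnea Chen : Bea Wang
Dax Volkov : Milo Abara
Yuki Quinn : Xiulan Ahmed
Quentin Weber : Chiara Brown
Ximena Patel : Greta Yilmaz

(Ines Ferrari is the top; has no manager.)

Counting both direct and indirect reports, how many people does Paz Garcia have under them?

Paz Garcia directly manages Gopal Hoffmann. Under Gopal Hoffmann: Bea Wang, Linnea Chen (2). That's 3 in total.

3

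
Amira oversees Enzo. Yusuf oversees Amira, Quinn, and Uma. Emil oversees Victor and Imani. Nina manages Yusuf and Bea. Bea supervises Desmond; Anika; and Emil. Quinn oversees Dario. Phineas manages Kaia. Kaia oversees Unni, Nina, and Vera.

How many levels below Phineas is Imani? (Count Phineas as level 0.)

Chain from Imani up to Phineas: Imani → Emil → Bea → Nina → Kaia → Phineas. That is 5 steps up, so Imani is 5 levels below Phineas.

5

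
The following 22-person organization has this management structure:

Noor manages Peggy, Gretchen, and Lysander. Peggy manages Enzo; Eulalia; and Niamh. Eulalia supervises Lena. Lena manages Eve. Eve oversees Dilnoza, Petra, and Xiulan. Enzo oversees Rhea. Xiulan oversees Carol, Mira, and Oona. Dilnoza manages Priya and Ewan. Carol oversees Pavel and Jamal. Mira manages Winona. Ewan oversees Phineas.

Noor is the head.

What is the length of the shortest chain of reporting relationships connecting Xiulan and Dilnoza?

2

Xiulan is 1 level below Eve, and Dilnoza is 1 level below Eve (their lowest common manager). The shortest path runs up from Xiulan to Eve and back down to Dilnoza: 1 + 1 = 2 links.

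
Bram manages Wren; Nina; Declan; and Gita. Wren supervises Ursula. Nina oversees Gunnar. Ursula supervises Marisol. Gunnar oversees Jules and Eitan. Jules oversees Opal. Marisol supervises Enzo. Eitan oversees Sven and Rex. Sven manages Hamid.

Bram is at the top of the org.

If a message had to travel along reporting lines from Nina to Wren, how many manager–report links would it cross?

2

Nina is 1 level below Bram, and Wren is 1 level below Bram (their lowest common manager). The shortest path runs up from Nina to Bram and back down to Wren: 1 + 1 = 2 links.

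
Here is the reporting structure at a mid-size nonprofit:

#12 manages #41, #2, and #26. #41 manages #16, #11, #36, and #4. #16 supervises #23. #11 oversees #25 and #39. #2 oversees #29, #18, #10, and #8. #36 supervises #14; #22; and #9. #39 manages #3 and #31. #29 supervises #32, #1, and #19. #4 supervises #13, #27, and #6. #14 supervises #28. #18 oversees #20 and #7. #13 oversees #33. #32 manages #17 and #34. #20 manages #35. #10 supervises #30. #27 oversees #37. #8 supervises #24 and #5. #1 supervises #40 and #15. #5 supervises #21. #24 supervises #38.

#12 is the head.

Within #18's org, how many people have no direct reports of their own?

The people in #18's organization with no one reporting to them are #7, #35. That is 2.

2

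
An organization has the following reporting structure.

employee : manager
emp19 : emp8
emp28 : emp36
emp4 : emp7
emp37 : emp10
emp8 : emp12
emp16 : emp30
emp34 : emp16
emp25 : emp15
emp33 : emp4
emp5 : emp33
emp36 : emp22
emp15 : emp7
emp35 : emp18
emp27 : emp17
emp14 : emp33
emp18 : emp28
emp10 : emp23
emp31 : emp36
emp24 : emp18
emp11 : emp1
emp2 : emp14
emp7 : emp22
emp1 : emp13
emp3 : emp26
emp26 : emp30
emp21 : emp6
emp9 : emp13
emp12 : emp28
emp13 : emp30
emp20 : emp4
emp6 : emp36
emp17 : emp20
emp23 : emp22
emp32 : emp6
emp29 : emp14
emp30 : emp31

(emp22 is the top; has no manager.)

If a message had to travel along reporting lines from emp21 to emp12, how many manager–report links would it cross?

4

emp21 is 2 levels below emp36, and emp12 is 2 levels below emp36 (their lowest common manager). The shortest path runs up from emp21 to emp36 and back down to emp12: 2 + 2 = 4 links.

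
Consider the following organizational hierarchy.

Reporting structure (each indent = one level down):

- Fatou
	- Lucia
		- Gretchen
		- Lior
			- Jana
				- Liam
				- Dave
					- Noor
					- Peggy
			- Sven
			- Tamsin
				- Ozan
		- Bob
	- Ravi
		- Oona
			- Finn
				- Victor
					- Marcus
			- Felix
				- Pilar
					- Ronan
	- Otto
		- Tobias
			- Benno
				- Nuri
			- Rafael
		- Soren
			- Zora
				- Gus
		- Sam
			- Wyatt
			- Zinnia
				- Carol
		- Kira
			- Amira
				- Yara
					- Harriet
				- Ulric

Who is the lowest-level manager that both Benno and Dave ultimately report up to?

Fatou

Benno's chain of managers is Tobias, Otto, Fatou. Dave's chain of managers is Jana, Lior, Lucia, Fatou. The first manager that appears in both chains is Fatou.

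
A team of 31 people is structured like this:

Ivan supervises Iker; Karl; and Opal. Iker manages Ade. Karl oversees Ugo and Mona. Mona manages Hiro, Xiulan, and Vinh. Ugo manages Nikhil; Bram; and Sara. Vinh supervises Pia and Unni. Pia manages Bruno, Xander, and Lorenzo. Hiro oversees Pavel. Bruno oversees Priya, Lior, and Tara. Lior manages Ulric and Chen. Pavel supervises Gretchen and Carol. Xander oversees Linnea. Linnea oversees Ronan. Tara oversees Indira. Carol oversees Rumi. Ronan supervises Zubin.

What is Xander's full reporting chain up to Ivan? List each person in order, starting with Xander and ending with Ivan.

Xander reports to Pia. Pia reports to Vinh. Vinh reports to Mona. Mona reports to Karl. Karl reports to Ivan. Ivan is at the top.

Xander -> Pia -> Vinh -> Mona -> Karl -> Ivan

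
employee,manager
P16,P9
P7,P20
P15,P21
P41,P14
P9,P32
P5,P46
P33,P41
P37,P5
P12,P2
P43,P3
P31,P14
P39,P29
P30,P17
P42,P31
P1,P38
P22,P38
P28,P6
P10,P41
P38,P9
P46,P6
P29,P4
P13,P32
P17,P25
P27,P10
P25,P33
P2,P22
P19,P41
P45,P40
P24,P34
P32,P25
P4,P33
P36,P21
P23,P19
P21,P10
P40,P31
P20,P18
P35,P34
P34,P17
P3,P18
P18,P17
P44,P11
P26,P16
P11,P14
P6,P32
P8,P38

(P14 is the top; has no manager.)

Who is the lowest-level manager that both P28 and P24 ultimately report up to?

P28's chain of managers is P6, P32, P25, P33, P41, P14. P24's chain of managers is P34, P17, P25, P33, P41, P14. The first manager that appears in both chains is P25.

P25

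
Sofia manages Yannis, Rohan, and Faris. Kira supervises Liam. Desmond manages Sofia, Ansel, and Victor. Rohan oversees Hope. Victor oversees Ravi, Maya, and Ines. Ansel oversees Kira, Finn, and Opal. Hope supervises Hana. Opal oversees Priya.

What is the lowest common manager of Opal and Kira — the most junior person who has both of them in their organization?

Opal's chain of managers is Ansel, Desmond. Kira's chain of managers is Ansel, Desmond. The first manager that appears in both chains is Ansel.

Ansel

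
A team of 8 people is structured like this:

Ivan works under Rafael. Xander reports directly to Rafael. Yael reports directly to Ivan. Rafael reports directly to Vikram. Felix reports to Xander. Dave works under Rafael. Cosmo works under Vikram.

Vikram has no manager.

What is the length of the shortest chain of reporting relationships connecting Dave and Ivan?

2

Dave is 1 level below Rafael, and Ivan is 1 level below Rafael (their lowest common manager). The shortest path runs up from Dave to Rafael and back down to Ivan: 1 + 1 = 2 links.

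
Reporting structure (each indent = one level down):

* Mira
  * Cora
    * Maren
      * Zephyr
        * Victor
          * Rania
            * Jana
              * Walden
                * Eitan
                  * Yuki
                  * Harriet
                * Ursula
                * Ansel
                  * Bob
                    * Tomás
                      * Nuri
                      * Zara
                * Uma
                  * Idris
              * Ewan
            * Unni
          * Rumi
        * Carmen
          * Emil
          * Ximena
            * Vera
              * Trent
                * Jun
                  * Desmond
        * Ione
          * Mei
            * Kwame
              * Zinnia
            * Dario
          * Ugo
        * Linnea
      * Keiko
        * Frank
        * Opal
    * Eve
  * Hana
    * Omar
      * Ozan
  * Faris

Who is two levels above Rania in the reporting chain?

Zephyr

Rania reports to Victor, and Victor reports to Zephyr. So Rania's skip-level manager is Zephyr.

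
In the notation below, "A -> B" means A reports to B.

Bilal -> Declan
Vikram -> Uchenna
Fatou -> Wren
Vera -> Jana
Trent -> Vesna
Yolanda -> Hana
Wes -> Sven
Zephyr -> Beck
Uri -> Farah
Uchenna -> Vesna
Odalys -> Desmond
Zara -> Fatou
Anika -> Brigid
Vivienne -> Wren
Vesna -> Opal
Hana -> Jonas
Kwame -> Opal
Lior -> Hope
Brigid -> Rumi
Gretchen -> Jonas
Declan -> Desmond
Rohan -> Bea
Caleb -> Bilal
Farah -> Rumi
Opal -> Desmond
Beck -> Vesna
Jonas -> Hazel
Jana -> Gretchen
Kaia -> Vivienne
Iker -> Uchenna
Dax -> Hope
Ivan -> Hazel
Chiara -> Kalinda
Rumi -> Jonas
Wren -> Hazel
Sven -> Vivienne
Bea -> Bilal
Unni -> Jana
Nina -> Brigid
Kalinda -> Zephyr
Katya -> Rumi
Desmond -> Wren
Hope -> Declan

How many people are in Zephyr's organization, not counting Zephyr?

Zephyr directly manages Kalinda. Under Kalinda: Chiara (1). That's 2 in total.

2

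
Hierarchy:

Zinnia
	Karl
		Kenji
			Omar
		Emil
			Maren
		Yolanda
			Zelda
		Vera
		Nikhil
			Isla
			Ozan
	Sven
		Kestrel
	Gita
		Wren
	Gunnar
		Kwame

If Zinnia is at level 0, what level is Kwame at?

2

Chain from Kwame up to Zinnia: Kwame → Gunnar → Zinnia. That is 2 steps up, so Kwame is 2 levels below Zinnia.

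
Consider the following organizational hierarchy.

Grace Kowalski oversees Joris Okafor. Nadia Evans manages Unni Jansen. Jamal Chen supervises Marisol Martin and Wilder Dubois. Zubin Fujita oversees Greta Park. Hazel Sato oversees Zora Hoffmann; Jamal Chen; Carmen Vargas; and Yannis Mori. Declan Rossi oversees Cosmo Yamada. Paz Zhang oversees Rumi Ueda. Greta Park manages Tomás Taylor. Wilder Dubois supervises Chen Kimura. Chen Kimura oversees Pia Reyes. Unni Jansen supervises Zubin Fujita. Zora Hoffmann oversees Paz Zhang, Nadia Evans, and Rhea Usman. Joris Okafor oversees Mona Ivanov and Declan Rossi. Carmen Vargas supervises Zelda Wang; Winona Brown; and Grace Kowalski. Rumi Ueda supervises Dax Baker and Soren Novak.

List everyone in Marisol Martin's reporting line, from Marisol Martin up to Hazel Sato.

Marisol Martin reports to Jamal Chen. Jamal Chen reports to Hazel Sato. Hazel Sato is at the top.

Marisol Martin -> Jamal Chen -> Hazel Sato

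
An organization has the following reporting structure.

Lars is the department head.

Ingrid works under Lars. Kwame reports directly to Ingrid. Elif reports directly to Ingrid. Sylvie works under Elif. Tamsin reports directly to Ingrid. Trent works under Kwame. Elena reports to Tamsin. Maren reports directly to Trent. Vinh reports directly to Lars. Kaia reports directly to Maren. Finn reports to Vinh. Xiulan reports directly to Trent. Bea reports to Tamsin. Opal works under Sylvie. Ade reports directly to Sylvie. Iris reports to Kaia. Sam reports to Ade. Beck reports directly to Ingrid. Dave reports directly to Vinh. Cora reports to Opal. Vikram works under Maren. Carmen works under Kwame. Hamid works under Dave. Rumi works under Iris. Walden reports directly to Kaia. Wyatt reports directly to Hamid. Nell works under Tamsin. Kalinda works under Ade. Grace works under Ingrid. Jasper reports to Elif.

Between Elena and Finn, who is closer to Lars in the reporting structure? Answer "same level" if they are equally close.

Finn

Elena is 3 levels below Lars; Finn is 2. Finn is higher.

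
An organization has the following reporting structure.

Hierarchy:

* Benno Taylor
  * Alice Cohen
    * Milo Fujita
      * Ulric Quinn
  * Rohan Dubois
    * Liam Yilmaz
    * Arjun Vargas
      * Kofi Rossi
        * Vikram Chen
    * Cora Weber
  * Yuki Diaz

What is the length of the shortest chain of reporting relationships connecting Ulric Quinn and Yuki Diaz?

4

Ulric Quinn is 3 levels below Benno Taylor, and Yuki Diaz is 1 level below Benno Taylor (their lowest common manager). The shortest path runs up from Ulric Quinn to Benno Taylor and back down to Yuki Diaz: 3 + 1 = 4 links.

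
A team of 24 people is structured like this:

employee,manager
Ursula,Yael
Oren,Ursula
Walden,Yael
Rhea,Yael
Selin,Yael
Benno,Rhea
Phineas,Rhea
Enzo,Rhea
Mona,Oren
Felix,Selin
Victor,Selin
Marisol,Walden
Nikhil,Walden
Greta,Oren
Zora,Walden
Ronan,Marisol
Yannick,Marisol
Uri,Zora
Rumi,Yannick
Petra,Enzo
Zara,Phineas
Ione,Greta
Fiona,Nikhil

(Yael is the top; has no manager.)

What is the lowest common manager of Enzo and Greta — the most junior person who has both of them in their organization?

Enzo's chain of managers is Rhea, Yael. Greta's chain of managers is Oren, Ursula, Yael. The first manager that appears in both chains is Yael.

Yael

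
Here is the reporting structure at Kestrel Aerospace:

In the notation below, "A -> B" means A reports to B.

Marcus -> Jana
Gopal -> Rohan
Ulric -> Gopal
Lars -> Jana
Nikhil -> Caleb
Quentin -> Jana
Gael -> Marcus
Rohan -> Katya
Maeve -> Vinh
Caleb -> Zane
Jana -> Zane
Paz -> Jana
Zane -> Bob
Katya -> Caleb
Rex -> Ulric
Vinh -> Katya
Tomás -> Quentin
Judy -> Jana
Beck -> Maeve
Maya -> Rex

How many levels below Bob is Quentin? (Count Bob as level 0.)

Chain from Quentin up to Bob: Quentin → Jana → Zane → Bob. That is 3 steps up, so Quentin is 3 levels below Bob.

3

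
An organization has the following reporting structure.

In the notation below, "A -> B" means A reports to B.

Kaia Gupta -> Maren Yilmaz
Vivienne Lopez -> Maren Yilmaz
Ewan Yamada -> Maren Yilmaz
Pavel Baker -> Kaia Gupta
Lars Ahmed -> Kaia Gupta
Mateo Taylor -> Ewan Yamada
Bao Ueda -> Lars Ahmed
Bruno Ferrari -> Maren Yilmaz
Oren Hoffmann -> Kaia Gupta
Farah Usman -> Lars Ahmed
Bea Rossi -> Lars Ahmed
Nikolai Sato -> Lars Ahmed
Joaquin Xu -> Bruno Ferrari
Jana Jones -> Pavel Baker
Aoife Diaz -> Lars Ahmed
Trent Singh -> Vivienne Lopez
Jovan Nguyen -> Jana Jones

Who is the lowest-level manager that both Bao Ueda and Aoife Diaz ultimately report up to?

Lars Ahmed

Bao Ueda's chain of managers is Lars Ahmed, Kaia Gupta, Maren Yilmaz. Aoife Diaz's chain of managers is Lars Ahmed, Kaia Gupta, Maren Yilmaz. The first manager that appears in both chains is Lars Ahmed.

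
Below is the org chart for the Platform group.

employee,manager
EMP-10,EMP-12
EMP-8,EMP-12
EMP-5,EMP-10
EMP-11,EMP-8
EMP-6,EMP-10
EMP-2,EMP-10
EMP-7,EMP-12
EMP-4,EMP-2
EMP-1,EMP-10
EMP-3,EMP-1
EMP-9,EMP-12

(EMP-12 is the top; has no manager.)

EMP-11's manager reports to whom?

EMP-11 reports to EMP-8, and EMP-8 reports to EMP-12. So EMP-11's skip-level manager is EMP-12.

EMP-12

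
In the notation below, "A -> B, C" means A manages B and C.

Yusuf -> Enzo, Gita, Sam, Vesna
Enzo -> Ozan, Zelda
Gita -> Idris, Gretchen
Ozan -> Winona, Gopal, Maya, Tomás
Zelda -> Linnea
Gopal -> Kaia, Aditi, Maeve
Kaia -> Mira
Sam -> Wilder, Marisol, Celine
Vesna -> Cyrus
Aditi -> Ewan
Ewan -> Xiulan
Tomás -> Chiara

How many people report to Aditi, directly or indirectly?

2

Aditi directly manages Ewan. Under Ewan: Xiulan (1). That's 2 in total.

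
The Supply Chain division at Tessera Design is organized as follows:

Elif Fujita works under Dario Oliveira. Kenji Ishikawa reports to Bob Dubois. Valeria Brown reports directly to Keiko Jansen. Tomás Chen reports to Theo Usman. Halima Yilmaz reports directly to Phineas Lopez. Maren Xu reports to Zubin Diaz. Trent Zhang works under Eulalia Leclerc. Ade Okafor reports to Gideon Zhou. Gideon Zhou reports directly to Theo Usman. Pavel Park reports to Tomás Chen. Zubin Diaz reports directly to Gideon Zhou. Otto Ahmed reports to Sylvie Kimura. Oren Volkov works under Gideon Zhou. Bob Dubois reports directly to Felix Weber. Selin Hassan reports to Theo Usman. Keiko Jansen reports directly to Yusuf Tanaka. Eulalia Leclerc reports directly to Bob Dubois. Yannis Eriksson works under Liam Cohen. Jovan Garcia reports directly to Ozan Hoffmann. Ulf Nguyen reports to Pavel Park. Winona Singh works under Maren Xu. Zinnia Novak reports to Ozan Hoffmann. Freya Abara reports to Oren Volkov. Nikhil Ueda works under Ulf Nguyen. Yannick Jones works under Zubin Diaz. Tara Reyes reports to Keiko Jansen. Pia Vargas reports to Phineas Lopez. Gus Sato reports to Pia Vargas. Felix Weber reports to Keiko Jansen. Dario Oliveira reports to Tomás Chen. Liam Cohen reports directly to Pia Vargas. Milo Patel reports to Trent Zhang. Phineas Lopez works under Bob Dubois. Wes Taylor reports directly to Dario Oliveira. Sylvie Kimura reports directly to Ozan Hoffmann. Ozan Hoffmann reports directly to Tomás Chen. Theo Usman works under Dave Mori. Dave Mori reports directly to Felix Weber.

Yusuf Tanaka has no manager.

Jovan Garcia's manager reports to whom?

Tomás Chen

Jovan Garcia reports to Ozan Hoffmann, and Ozan Hoffmann reports to Tomás Chen. So Jovan Garcia's skip-level manager is Tomás Chen.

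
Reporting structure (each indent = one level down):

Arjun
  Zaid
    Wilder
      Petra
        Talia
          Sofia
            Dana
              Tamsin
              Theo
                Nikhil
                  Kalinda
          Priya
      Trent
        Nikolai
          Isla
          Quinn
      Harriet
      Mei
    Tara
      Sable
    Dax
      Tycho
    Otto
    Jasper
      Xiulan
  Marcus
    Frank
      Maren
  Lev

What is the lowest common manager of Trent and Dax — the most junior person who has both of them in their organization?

Trent's chain of managers is Wilder, Zaid, Arjun. Dax's chain of managers is Zaid, Arjun. The first manager that appears in both chains is Zaid.

Zaid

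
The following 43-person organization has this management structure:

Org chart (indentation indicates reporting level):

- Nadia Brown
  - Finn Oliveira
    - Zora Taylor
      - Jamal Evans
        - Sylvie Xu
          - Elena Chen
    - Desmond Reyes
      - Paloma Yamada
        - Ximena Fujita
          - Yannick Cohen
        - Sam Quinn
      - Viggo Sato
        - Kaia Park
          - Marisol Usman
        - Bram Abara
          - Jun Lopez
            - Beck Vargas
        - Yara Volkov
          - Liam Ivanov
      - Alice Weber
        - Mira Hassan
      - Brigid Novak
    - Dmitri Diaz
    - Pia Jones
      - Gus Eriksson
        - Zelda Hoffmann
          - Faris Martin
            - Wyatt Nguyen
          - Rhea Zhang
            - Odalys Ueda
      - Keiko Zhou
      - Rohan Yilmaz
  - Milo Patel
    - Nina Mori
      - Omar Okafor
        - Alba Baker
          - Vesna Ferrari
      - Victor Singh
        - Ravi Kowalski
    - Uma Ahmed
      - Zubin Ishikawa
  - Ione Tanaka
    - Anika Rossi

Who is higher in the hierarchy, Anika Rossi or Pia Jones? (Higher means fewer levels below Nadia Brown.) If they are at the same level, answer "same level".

Both Anika Rossi and Pia Jones are 2 levels below Nadia Brown.

same level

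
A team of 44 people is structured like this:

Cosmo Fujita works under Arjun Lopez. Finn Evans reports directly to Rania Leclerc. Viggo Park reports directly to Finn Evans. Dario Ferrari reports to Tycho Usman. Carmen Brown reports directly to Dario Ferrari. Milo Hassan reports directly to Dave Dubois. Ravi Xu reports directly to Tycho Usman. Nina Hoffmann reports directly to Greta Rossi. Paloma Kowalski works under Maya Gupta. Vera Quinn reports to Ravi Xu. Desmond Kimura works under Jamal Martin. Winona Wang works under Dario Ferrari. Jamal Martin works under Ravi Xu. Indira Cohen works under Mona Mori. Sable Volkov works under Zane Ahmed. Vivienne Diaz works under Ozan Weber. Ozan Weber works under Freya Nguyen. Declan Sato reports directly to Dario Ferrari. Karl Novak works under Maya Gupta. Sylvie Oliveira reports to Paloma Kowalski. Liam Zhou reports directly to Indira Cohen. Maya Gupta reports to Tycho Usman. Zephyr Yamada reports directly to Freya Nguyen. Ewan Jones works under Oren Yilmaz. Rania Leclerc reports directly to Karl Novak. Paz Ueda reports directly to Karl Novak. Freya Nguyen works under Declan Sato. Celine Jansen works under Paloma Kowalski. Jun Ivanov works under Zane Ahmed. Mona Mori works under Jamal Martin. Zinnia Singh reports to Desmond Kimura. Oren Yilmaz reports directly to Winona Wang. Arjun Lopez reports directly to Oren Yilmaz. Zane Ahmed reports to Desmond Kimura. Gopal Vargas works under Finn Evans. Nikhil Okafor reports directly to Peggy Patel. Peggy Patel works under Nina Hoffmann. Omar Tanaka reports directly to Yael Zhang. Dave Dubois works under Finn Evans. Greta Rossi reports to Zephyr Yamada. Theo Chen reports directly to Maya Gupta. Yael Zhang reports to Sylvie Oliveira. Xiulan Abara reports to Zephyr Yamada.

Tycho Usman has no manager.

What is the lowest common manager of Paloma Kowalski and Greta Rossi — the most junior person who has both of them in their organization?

Tycho Usman

Paloma Kowalski's chain of managers is Maya Gupta, Tycho Usman. Greta Rossi's chain of managers is Zephyr Yamada, Freya Nguyen, Declan Sato, Dario Ferrari, Tycho Usman. The first manager that appears in both chains is Tycho Usman.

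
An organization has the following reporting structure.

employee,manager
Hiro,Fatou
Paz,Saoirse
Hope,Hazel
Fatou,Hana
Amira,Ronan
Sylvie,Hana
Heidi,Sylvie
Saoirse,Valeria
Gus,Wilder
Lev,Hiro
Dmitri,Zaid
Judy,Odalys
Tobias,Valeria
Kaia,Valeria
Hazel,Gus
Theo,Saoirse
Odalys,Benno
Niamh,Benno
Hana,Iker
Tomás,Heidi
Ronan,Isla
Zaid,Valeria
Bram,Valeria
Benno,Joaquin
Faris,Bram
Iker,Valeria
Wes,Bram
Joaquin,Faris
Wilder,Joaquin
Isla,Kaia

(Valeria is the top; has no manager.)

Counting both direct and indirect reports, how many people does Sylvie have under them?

Sylvie directly manages Heidi. Under Heidi: Tomás (1). That's 2 in total.

2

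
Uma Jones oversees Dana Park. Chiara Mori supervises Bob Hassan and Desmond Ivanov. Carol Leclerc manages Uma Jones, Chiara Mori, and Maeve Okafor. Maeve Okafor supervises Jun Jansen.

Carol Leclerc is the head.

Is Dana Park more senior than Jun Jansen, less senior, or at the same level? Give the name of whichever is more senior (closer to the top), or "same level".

same level

Both Dana Park and Jun Jansen are 2 levels below Carol Leclerc.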